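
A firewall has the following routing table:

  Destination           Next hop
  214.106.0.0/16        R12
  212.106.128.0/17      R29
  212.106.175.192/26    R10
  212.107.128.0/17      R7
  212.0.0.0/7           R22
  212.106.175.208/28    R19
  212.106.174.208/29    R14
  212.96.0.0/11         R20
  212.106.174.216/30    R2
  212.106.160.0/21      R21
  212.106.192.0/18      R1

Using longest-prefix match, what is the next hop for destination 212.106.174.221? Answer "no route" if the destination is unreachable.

R29

Routes whose prefix contains 212.106.174.221:
  212.0.0.0/7 (212.0.0.0 - 213.255.255.255) -> R22
  212.96.0.0/11 (212.96.0.0 - 212.127.255.255) -> R20
  212.106.128.0/17 (212.106.128.0 - 212.106.255.255) -> R29
More-specific entries that do NOT match:
  212.106.174.216/30 (212.106.174.216 - 212.106.174.219) does not contain 212.106.174.221
  212.106.174.208/29 (212.106.174.208 - 212.106.174.215) does not contain 212.106.174.221
  212.106.175.208/28 (212.106.175.208 - 212.106.175.223) does not contain 212.106.174.221
  212.106.175.192/26 (212.106.175.192 - 212.106.175.255) does not contain 212.106.174.221
  212.106.160.0/21 (212.106.160.0 - 212.106.167.255) does not contain 212.106.174.221
  212.106.192.0/18 (212.106.192.0 - 212.106.255.255) does not contain 212.106.174.221
Longest matching prefix is /17 -> next hop R29.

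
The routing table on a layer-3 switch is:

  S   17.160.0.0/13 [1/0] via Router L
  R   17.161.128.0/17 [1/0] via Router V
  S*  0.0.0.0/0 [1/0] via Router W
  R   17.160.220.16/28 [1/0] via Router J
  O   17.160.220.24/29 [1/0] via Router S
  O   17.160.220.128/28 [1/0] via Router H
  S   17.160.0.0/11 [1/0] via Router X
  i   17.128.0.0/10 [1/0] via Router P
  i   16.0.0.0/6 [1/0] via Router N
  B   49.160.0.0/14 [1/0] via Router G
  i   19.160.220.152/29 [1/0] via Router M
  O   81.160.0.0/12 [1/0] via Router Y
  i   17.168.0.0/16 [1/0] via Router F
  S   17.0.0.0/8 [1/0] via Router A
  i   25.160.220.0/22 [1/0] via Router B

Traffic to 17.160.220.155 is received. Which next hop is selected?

Router L

Routes whose prefix contains 17.160.220.155:
  0.0.0.0/0 (default, matches everything) -> Router W
  16.0.0.0/6 (16.0.0.0 - 19.255.255.255) -> Router N
  17.0.0.0/8 (17.0.0.0 - 17.255.255.255) -> Router A
  17.128.0.0/10 (17.128.0.0 - 17.191.255.255) -> Router P
  17.160.0.0/11 (17.160.0.0 - 17.191.255.255) -> Router X
  17.160.0.0/13 (17.160.0.0 - 17.167.255.255) -> Router L
More-specific entries that do NOT match:
  17.160.220.24/29 (17.160.220.24 - 17.160.220.31) does not contain 17.160.220.155
  19.160.220.152/29 (19.160.220.152 - 19.160.220.159) does not contain 17.160.220.155
  17.160.220.16/28 (17.160.220.16 - 17.160.220.31) does not contain 17.160.220.155
  17.160.220.128/28 (17.160.220.128 - 17.160.220.143) does not contain 17.160.220.155
  25.160.220.0/22 (25.160.220.0 - 25.160.223.255) does not contain 17.160.220.155
  17.161.128.0/17 (17.161.128.0 - 17.161.255.255) does not contain 17.160.220.155
  17.168.0.0/16 (17.168.0.0 - 17.168.255.255) does not contain 17.160.220.155
  49.160.0.0/14 (49.160.0.0 - 49.163.255.255) does not contain 17.160.220.155
Longest matching prefix is /13 -> next hop Router L.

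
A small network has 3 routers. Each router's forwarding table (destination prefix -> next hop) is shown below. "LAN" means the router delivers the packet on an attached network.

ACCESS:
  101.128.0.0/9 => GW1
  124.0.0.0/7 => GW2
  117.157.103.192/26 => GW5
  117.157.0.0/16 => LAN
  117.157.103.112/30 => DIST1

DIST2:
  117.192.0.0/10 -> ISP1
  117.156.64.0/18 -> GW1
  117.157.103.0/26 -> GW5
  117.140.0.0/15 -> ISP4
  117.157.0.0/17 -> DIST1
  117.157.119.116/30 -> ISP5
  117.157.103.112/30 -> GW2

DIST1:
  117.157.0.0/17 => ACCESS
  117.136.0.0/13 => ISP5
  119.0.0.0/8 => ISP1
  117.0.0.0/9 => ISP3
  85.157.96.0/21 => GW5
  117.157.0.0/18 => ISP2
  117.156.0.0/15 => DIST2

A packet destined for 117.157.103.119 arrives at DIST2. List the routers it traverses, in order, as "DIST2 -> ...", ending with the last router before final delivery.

DIST2 -> DIST1 -> ACCESS

At DIST2: longest match for 117.157.103.119 is 117.157.0.0/17 -> DIST1
At DIST1: longest match for 117.157.103.119 is 117.157.0.0/17 -> ACCESS
At ACCESS: longest match for 117.157.103.119 is 117.157.0.0/16 -> LAN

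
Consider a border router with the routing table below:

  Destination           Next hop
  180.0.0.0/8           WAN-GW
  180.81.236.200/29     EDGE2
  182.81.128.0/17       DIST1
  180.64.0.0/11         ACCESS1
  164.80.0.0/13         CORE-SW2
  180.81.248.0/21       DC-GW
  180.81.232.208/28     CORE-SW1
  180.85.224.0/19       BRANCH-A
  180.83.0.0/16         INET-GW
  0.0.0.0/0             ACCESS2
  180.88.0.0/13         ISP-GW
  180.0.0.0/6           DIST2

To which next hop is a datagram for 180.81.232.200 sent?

ACCESS1

Routes whose prefix contains 180.81.232.200:
  0.0.0.0/0 (default, matches everything) -> ACCESS2
  180.0.0.0/6 (180.0.0.0 - 183.255.255.255) -> DIST2
  180.0.0.0/8 (180.0.0.0 - 180.255.255.255) -> WAN-GW
  180.64.0.0/11 (180.64.0.0 - 180.95.255.255) -> ACCESS1
More-specific entries that do NOT match:
  180.81.236.200/29 (180.81.236.200 - 180.81.236.207) does not contain 180.81.232.200
  180.81.232.208/28 (180.81.232.208 - 180.81.232.223) does not contain 180.81.232.200
  180.81.248.0/21 (180.81.248.0 - 180.81.255.255) does not contain 180.81.232.200
  180.85.224.0/19 (180.85.224.0 - 180.85.255.255) does not contain 180.81.232.200
  182.81.128.0/17 (182.81.128.0 - 182.81.255.255) does not contain 180.81.232.200
  180.83.0.0/16 (180.83.0.0 - 180.83.255.255) does not contain 180.81.232.200
  164.80.0.0/13 (164.80.0.0 - 164.87.255.255) does not contain 180.81.232.200
  180.88.0.0/13 (180.88.0.0 - 180.95.255.255) does not contain 180.81.232.200
Longest matching prefix is /11 -> next hop ACCESS1.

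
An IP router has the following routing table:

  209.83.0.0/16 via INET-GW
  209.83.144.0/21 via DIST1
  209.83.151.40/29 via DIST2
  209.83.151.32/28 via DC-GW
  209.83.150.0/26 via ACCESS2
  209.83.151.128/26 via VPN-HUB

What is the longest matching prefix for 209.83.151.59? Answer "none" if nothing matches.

209.83.144.0/21

Entries matching 209.83.151.59:
  209.83.0.0/16 (209.83.0.0 - 209.83.255.255)
  209.83.144.0/21 (209.83.144.0 - 209.83.151.255)
Most specific is 209.83.144.0/21.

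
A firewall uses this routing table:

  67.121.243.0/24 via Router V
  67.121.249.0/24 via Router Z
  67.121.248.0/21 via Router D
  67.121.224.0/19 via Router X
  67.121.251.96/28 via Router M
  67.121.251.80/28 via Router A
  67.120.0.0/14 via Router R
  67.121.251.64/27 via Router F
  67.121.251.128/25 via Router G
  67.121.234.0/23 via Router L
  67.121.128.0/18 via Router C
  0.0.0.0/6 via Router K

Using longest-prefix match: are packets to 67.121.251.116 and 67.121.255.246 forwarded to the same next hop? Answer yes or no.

yes

67.121.251.116: longest match 67.121.248.0/21 -> Router D
67.121.255.246: longest match 67.121.248.0/21 -> Router D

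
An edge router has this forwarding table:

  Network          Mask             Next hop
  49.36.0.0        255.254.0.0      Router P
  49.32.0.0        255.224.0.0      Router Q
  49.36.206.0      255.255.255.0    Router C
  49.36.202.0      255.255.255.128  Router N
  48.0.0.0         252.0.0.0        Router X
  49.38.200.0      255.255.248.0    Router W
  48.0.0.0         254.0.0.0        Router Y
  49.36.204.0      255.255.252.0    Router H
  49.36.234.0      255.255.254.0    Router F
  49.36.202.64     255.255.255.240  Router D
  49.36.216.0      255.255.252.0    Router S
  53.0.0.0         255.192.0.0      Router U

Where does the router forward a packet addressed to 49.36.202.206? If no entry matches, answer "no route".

Router P

Routes whose prefix contains 49.36.202.206:
  48.0.0.0/6 (48.0.0.0 - 51.255.255.255) -> Router X
  48.0.0.0/7 (48.0.0.0 - 49.255.255.255) -> Router Y
  49.32.0.0/11 (49.32.0.0 - 49.63.255.255) -> Router Q
  49.36.0.0/15 (49.36.0.0 - 49.37.255.255) -> Router P
More-specific entries that do NOT match:
  49.36.202.64/28 (49.36.202.64 - 49.36.202.79) does not contain 49.36.202.206
  49.36.202.0/25 (49.36.202.0 - 49.36.202.127) does not contain 49.36.202.206
  49.36.206.0/24 (49.36.206.0 - 49.36.206.255) does not contain 49.36.202.206
  49.36.234.0/23 (49.36.234.0 - 49.36.235.255) does not contain 49.36.202.206
  49.36.204.0/22 (49.36.204.0 - 49.36.207.255) does not contain 49.36.202.206
  49.36.216.0/22 (49.36.216.0 - 49.36.219.255) does not contain 49.36.202.206
  49.38.200.0/21 (49.38.200.0 - 49.38.207.255) does not contain 49.36.202.206
Longest matching prefix is /15 -> next hop Router P.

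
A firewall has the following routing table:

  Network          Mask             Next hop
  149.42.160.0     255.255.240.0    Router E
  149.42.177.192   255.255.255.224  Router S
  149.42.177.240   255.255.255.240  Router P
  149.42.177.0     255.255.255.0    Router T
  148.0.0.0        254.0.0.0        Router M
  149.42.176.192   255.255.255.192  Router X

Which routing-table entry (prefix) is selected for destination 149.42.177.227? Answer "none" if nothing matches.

Entries matching 149.42.177.227:
  148.0.0.0/7 (148.0.0.0 - 149.255.255.255)
  149.42.177.0/24 (149.42.177.0 - 149.42.177.255)
Most specific is 149.42.177.0/24.

149.42.177.0/24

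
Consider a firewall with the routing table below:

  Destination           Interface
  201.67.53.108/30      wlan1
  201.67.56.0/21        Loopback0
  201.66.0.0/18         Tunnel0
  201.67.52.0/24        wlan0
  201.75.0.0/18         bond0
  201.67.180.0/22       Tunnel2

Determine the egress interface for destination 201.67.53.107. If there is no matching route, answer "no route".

no route

No entry's prefix contains 201.67.53.107; there is no default route.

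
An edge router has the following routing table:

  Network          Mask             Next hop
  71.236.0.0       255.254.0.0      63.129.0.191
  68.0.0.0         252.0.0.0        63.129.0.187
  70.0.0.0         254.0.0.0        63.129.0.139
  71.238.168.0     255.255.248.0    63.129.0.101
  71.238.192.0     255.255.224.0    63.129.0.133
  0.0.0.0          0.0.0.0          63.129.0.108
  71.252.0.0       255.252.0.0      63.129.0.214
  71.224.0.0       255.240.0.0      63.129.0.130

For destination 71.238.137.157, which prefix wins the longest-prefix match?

71.224.0.0/12

Entries matching 71.238.137.157:
  0.0.0.0/0 (default, matches everything)
  68.0.0.0/6 (68.0.0.0 - 71.255.255.255)
  70.0.0.0/7 (70.0.0.0 - 71.255.255.255)
  71.224.0.0/12 (71.224.0.0 - 71.239.255.255)
Most specific is 71.224.0.0/12.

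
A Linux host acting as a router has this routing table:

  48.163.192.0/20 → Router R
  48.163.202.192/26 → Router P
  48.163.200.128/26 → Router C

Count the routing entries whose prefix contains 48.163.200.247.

Prefixes containing 48.163.200.247:
  48.163.192.0/20 (48.163.192.0 - 48.163.207.255)
Total matching entries: 1.

1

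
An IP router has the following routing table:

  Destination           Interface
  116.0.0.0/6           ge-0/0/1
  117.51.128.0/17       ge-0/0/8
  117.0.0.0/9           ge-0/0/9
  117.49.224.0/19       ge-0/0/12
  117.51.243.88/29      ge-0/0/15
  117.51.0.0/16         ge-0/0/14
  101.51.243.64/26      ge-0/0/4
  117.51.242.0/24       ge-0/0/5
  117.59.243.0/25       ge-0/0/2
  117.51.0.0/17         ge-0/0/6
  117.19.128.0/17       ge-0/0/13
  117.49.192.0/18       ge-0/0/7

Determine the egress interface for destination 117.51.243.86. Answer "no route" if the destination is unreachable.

ge-0/0/8

Routes whose prefix contains 117.51.243.86:
  116.0.0.0/6 (116.0.0.0 - 119.255.255.255) -> ge-0/0/1
  117.0.0.0/9 (117.0.0.0 - 117.127.255.255) -> ge-0/0/9
  117.51.0.0/16 (117.51.0.0 - 117.51.255.255) -> ge-0/0/14
  117.51.128.0/17 (117.51.128.0 - 117.51.255.255) -> ge-0/0/8
More-specific entries that do NOT match:
  117.51.243.88/29 (117.51.243.88 - 117.51.243.95) does not contain 117.51.243.86
  101.51.243.64/26 (101.51.243.64 - 101.51.243.127) does not contain 117.51.243.86
  117.59.243.0/25 (117.59.243.0 - 117.59.243.127) does not contain 117.51.243.86
  117.51.242.0/24 (117.51.242.0 - 117.51.242.255) does not contain 117.51.243.86
  117.49.224.0/19 (117.49.224.0 - 117.49.255.255) does not contain 117.51.243.86
  117.49.192.0/18 (117.49.192.0 - 117.49.255.255) does not contain 117.51.243.86
Longest matching prefix is /17 -> interface ge-0/0/8.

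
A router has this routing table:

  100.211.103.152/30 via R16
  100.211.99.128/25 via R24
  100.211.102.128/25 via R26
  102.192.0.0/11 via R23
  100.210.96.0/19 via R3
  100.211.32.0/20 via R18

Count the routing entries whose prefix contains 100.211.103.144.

0

No listed prefix contains 100.211.103.144.
Total matching entries: 0.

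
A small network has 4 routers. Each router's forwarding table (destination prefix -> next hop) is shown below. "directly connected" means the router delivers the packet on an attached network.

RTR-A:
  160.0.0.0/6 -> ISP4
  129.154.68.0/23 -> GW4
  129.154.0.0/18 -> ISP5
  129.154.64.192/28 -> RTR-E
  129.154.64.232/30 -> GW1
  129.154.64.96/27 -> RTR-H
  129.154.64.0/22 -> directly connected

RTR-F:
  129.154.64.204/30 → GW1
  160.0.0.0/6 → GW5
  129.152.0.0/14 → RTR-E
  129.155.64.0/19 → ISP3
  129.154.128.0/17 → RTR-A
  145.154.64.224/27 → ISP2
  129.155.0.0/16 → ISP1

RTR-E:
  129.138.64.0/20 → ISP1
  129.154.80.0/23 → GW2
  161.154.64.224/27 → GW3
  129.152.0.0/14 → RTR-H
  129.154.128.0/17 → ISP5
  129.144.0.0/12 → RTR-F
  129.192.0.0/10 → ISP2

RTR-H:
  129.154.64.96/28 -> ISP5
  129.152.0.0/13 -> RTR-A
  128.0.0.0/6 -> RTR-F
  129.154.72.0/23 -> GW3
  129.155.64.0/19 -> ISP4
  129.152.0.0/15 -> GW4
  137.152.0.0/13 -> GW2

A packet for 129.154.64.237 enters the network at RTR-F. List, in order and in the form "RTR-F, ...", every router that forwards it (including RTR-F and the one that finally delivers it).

RTR-F, RTR-E, RTR-H, RTR-A

At RTR-F: longest match for 129.154.64.237 is 129.152.0.0/14 -> RTR-E
At RTR-E: longest match for 129.154.64.237 is 129.152.0.0/14 -> RTR-H
At RTR-H: longest match for 129.154.64.237 is 129.152.0.0/13 -> RTR-A
At RTR-A: longest match for 129.154.64.237 is 129.154.64.0/22 -> directly connected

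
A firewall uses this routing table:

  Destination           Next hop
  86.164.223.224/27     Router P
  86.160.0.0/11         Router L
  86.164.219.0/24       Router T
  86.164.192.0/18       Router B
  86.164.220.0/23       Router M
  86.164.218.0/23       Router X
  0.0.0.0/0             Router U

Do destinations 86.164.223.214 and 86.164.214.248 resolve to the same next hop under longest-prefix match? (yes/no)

86.164.223.214: longest match 86.164.192.0/18 -> Router B
86.164.214.248: longest match 86.164.192.0/18 -> Router B

yes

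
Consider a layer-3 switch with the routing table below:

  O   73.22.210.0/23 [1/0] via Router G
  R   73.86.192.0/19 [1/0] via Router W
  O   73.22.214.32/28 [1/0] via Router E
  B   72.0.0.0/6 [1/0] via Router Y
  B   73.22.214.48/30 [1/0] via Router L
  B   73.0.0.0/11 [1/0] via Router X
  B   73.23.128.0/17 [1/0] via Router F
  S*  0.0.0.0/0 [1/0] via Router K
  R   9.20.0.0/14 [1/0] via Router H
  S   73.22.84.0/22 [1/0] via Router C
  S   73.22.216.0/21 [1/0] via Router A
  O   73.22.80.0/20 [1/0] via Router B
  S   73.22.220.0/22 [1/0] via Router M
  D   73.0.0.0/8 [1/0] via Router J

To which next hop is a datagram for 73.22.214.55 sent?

Router X

Routes whose prefix contains 73.22.214.55:
  0.0.0.0/0 (default, matches everything) -> Router K
  72.0.0.0/6 (72.0.0.0 - 75.255.255.255) -> Router Y
  73.0.0.0/8 (73.0.0.0 - 73.255.255.255) -> Router J
  73.0.0.0/11 (73.0.0.0 - 73.31.255.255) -> Router X
More-specific entries that do NOT match:
  73.22.214.48/30 (73.22.214.48 - 73.22.214.51) does not contain 73.22.214.55
  73.22.214.32/28 (73.22.214.32 - 73.22.214.47) does not contain 73.22.214.55
  73.22.210.0/23 (73.22.210.0 - 73.22.211.255) does not contain 73.22.214.55
  73.22.84.0/22 (73.22.84.0 - 73.22.87.255) does not contain 73.22.214.55
  73.22.220.0/22 (73.22.220.0 - 73.22.223.255) does not contain 73.22.214.55
  73.22.216.0/21 (73.22.216.0 - 73.22.223.255) does not contain 73.22.214.55
  73.22.80.0/20 (73.22.80.0 - 73.22.95.255) does not contain 73.22.214.55
  73.86.192.0/19 (73.86.192.0 - 73.86.223.255) does not contain 73.22.214.55
  73.23.128.0/17 (73.23.128.0 - 73.23.255.255) does not contain 73.22.214.55
  9.20.0.0/14 (9.20.0.0 - 9.23.255.255) does not contain 73.22.214.55
Longest matching prefix is /11 -> next hop Router X.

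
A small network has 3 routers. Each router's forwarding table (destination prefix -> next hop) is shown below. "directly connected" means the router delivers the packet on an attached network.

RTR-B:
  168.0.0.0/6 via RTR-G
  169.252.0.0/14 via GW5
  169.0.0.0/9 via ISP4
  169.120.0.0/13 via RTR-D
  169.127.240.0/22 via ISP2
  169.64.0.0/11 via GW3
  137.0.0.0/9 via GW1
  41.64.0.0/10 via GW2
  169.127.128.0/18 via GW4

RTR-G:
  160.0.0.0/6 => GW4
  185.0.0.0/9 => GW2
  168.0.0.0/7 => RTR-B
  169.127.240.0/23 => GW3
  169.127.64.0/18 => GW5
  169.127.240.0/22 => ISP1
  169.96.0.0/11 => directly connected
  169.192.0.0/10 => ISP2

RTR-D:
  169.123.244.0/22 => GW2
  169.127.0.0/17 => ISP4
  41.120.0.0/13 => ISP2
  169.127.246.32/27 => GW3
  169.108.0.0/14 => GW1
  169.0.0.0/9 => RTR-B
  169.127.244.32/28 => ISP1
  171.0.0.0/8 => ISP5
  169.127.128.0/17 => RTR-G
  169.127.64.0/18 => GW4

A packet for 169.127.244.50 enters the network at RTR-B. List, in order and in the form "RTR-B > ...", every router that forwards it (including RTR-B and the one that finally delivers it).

RTR-B > RTR-D > RTR-G

At RTR-B: longest match for 169.127.244.50 is 169.120.0.0/13 -> RTR-D
At RTR-D: longest match for 169.127.244.50 is 169.127.128.0/17 -> RTR-G
At RTR-G: longest match for 169.127.244.50 is 169.96.0.0/11 -> directly connected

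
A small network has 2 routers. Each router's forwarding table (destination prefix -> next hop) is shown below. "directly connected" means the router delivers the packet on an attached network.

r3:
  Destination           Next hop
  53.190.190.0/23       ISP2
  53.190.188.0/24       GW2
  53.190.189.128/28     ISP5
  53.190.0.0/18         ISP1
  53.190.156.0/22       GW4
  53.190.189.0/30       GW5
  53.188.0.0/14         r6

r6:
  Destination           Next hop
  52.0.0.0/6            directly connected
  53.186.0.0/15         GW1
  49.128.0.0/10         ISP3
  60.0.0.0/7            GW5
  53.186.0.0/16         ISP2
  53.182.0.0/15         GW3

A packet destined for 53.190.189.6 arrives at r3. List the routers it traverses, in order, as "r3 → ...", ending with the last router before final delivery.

r3 → r6

At r3: longest match for 53.190.189.6 is 53.188.0.0/14 -> r6
At r6: longest match for 53.190.189.6 is 52.0.0.0/6 -> directly connected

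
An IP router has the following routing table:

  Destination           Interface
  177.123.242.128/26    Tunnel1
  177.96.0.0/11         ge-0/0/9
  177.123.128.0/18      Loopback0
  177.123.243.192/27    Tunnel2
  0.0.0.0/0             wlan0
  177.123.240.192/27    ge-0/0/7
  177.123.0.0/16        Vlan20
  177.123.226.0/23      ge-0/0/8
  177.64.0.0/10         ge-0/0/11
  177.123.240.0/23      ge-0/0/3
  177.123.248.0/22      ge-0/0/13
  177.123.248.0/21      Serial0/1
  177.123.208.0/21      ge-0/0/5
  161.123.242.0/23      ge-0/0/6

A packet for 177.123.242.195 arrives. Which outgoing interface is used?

Routes whose prefix contains 177.123.242.195:
  0.0.0.0/0 (default, matches everything) -> wlan0
  177.64.0.0/10 (177.64.0.0 - 177.127.255.255) -> ge-0/0/11
  177.96.0.0/11 (177.96.0.0 - 177.127.255.255) -> ge-0/0/9
  177.123.0.0/16 (177.123.0.0 - 177.123.255.255) -> Vlan20
More-specific entries that do NOT match:
  177.123.243.192/27 (177.123.243.192 - 177.123.243.223) does not contain 177.123.242.195
  177.123.240.192/27 (177.123.240.192 - 177.123.240.223) does not contain 177.123.242.195
  177.123.242.128/26 (177.123.242.128 - 177.123.242.191) does not contain 177.123.242.195
  177.123.226.0/23 (177.123.226.0 - 177.123.227.255) does not contain 177.123.242.195
  177.123.240.0/23 (177.123.240.0 - 177.123.241.255) does not contain 177.123.242.195
  161.123.242.0/23 (161.123.242.0 - 161.123.243.255) does not contain 177.123.242.195
  177.123.248.0/22 (177.123.248.0 - 177.123.251.255) does not contain 177.123.242.195
  177.123.248.0/21 (177.123.248.0 - 177.123.255.255) does not contain 177.123.242.195
  177.123.208.0/21 (177.123.208.0 - 177.123.215.255) does not contain 177.123.242.195
  177.123.128.0/18 (177.123.128.0 - 177.123.191.255) does not contain 177.123.242.195
Longest matching prefix is /16 -> interface Vlan20.

Vlan20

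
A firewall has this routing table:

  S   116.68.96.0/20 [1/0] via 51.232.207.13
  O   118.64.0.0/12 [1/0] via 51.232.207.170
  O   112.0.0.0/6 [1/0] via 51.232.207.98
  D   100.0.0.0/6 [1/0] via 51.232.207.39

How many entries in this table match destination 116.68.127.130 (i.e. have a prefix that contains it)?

No listed prefix contains 116.68.127.130.
Total matching entries: 0.

0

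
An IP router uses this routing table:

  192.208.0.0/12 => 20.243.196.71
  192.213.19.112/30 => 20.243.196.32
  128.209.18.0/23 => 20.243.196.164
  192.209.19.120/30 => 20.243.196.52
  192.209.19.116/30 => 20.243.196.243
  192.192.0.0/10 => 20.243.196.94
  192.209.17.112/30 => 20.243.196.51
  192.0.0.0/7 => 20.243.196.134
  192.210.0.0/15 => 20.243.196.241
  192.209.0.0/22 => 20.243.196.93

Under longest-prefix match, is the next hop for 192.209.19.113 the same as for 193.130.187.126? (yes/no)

192.209.19.113: longest match 192.208.0.0/12 -> 20.243.196.71
193.130.187.126: longest match 192.0.0.0/7 -> 20.243.196.134

no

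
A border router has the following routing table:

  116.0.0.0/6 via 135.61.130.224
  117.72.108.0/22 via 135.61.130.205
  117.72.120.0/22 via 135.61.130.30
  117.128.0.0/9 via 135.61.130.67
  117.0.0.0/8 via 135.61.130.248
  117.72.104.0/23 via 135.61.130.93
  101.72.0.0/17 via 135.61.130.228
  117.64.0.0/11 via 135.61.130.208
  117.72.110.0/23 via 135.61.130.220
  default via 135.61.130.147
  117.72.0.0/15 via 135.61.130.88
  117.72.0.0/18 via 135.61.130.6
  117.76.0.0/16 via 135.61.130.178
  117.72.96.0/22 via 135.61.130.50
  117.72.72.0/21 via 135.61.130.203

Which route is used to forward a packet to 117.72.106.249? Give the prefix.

117.72.0.0/15

Entries matching 117.72.106.249:
  0.0.0.0/0 (default, matches everything)
  116.0.0.0/6 (116.0.0.0 - 119.255.255.255)
  117.0.0.0/8 (117.0.0.0 - 117.255.255.255)
  117.64.0.0/11 (117.64.0.0 - 117.95.255.255)
  117.72.0.0/15 (117.72.0.0 - 117.73.255.255)
Most specific is 117.72.0.0/15.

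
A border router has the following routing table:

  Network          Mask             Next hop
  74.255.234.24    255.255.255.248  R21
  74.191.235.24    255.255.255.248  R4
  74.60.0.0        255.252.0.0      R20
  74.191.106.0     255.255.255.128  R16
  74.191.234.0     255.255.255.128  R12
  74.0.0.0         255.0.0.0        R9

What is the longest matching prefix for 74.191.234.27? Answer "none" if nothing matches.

Entries matching 74.191.234.27:
  74.0.0.0/8 (74.0.0.0 - 74.255.255.255)
  74.191.234.0/25 (74.191.234.0 - 74.191.234.127)
Most specific is 74.191.234.0/25.

74.191.234.0/25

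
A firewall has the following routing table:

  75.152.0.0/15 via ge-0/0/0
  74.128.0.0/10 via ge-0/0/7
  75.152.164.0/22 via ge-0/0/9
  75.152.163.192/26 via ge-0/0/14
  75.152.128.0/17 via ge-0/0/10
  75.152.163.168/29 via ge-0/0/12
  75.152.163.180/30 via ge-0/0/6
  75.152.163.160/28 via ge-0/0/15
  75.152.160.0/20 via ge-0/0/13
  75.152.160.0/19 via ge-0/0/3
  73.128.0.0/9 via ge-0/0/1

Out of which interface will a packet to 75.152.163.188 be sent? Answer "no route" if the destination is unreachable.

Routes whose prefix contains 75.152.163.188:
  75.152.0.0/15 (75.152.0.0 - 75.153.255.255) -> ge-0/0/0
  75.152.128.0/17 (75.152.128.0 - 75.152.255.255) -> ge-0/0/10
  75.152.160.0/19 (75.152.160.0 - 75.152.191.255) -> ge-0/0/3
  75.152.160.0/20 (75.152.160.0 - 75.152.175.255) -> ge-0/0/13
More-specific entries that do NOT match:
  75.152.163.180/30 (75.152.163.180 - 75.152.163.183) does not contain 75.152.163.188
  75.152.163.168/29 (75.152.163.168 - 75.152.163.175) does not contain 75.152.163.188
  75.152.163.160/28 (75.152.163.160 - 75.152.163.175) does not contain 75.152.163.188
  75.152.163.192/26 (75.152.163.192 - 75.152.163.255) does not contain 75.152.163.188
  75.152.164.0/22 (75.152.164.0 - 75.152.167.255) does not contain 75.152.163.188
Longest matching prefix is /20 -> interface ge-0/0/13.

ge-0/0/13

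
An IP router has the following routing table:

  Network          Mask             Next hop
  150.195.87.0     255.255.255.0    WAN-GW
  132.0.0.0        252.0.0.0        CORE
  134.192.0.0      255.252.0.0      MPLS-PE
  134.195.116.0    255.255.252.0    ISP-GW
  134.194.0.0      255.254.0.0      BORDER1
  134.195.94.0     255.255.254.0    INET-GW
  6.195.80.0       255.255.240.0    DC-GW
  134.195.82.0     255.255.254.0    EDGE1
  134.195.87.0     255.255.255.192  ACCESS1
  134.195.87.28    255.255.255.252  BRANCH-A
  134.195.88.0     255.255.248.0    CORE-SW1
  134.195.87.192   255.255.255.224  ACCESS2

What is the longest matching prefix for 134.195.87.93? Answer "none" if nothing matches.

Entries matching 134.195.87.93:
  132.0.0.0/6 (132.0.0.0 - 135.255.255.255)
  134.192.0.0/14 (134.192.0.0 - 134.195.255.255)
  134.194.0.0/15 (134.194.0.0 - 134.195.255.255)
Most specific is 134.194.0.0/15.

134.194.0.0/15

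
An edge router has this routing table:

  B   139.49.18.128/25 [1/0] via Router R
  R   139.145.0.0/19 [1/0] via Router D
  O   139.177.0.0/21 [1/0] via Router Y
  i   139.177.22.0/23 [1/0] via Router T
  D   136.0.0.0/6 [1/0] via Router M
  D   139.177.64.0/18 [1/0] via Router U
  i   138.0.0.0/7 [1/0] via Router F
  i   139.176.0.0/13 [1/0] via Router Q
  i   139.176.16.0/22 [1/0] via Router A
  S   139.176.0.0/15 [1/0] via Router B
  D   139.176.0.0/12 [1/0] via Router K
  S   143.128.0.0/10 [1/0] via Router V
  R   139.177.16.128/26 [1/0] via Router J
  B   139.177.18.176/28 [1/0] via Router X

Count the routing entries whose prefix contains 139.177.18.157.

5

Prefixes containing 139.177.18.157:
  136.0.0.0/6 (136.0.0.0 - 139.255.255.255)
  138.0.0.0/7 (138.0.0.0 - 139.255.255.255)
  139.176.0.0/12 (139.176.0.0 - 139.191.255.255)
  139.176.0.0/13 (139.176.0.0 - 139.183.255.255)
  139.176.0.0/15 (139.176.0.0 - 139.177.255.255)
Total matching entries: 5.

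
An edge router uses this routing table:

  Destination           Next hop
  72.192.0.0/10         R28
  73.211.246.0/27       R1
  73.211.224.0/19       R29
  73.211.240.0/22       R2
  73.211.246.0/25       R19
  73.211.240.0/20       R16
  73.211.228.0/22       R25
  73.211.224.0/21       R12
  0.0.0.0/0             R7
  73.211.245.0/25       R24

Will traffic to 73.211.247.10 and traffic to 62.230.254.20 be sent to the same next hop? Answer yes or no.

no

73.211.247.10: longest match 73.211.240.0/20 -> R16
62.230.254.20: longest match 0.0.0.0/0 -> R7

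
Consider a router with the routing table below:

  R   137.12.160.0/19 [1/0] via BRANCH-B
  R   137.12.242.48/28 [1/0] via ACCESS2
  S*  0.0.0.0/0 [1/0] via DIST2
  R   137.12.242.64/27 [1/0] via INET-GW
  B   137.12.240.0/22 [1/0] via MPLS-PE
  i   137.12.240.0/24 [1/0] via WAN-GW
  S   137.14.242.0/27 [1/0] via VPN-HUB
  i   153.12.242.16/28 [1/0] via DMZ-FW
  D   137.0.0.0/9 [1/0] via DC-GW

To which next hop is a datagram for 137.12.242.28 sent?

Routes whose prefix contains 137.12.242.28:
  0.0.0.0/0 (default, matches everything) -> DIST2
  137.0.0.0/9 (137.0.0.0 - 137.127.255.255) -> DC-GW
  137.12.240.0/22 (137.12.240.0 - 137.12.243.255) -> MPLS-PE
More-specific entries that do NOT match:
  137.12.242.48/28 (137.12.242.48 - 137.12.242.63) does not contain 137.12.242.28
  153.12.242.16/28 (153.12.242.16 - 153.12.242.31) does not contain 137.12.242.28
  137.12.242.64/27 (137.12.242.64 - 137.12.242.95) does not contain 137.12.242.28
  137.14.242.0/27 (137.14.242.0 - 137.14.242.31) does not contain 137.12.242.28
  137.12.240.0/24 (137.12.240.0 - 137.12.240.255) does not contain 137.12.242.28
Longest matching prefix is /22 -> next hop MPLS-PE.

MPLS-PE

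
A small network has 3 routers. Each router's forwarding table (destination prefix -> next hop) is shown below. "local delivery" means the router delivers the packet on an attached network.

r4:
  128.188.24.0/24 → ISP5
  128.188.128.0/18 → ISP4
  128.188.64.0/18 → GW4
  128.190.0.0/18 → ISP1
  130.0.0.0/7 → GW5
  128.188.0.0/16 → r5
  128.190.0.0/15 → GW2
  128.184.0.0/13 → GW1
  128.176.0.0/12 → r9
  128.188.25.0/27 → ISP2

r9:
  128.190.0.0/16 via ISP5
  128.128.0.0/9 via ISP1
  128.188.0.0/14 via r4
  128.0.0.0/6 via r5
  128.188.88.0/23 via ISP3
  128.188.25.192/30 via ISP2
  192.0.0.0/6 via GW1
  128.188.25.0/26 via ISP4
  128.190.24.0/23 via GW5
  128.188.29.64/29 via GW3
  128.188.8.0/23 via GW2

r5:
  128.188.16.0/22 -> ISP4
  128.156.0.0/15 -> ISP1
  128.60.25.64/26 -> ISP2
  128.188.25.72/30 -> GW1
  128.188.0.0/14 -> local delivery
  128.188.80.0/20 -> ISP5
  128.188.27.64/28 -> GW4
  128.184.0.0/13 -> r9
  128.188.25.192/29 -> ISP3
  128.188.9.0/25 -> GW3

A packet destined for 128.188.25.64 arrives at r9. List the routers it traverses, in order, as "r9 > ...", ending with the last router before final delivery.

r9 > r4 > r5

At r9: longest match for 128.188.25.64 is 128.188.0.0/14 -> r4
At r4: longest match for 128.188.25.64 is 128.188.0.0/16 -> r5
At r5: longest match for 128.188.25.64 is 128.188.0.0/14 -> local delivery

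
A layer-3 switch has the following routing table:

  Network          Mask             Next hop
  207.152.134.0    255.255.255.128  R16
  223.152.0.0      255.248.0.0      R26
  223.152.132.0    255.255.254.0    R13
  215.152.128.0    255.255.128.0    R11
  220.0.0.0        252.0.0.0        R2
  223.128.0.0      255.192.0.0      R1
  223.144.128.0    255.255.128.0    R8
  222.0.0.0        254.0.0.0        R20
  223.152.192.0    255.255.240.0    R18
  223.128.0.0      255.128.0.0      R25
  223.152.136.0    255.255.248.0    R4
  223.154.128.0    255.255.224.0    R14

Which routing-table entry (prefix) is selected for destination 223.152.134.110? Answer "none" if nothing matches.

223.152.0.0/13

Entries matching 223.152.134.110:
  220.0.0.0/6 (220.0.0.0 - 223.255.255.255)
  222.0.0.0/7 (222.0.0.0 - 223.255.255.255)
  223.128.0.0/9 (223.128.0.0 - 223.255.255.255)
  223.128.0.0/10 (223.128.0.0 - 223.191.255.255)
  223.152.0.0/13 (223.152.0.0 - 223.159.255.255)
Most specific is 223.152.0.0/13.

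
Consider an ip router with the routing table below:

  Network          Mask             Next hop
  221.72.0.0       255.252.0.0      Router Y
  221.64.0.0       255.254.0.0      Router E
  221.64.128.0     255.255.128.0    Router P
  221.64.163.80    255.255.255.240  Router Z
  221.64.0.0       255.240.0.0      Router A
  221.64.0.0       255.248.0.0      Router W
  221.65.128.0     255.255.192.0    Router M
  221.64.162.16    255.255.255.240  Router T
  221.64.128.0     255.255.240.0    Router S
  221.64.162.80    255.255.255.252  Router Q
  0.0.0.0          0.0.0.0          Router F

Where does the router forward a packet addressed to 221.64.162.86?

Router P

Routes whose prefix contains 221.64.162.86:
  0.0.0.0/0 (default, matches everything) -> Router F
  221.64.0.0/12 (221.64.0.0 - 221.79.255.255) -> Router A
  221.64.0.0/13 (221.64.0.0 - 221.71.255.255) -> Router W
  221.64.0.0/15 (221.64.0.0 - 221.65.255.255) -> Router E
  221.64.128.0/17 (221.64.128.0 - 221.64.255.255) -> Router P
More-specific entries that do NOT match:
  221.64.162.80/30 (221.64.162.80 - 221.64.162.83) does not contain 221.64.162.86
  221.64.163.80/28 (221.64.163.80 - 221.64.163.95) does not contain 221.64.162.86
  221.64.162.16/28 (221.64.162.16 - 221.64.162.31) does not contain 221.64.162.86
  221.64.128.0/20 (221.64.128.0 - 221.64.143.255) does not contain 221.64.162.86
  221.65.128.0/18 (221.65.128.0 - 221.65.191.255) does not contain 221.64.162.86
Longest matching prefix is /17 -> next hop Router P.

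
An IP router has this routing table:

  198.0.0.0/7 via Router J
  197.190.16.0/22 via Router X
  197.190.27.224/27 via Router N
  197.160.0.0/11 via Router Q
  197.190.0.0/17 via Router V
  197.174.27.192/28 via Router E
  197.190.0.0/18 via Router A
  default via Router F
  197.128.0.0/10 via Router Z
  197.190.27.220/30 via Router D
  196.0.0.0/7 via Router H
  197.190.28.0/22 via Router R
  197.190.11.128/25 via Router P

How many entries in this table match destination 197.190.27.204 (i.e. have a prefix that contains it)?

6

Prefixes containing 197.190.27.204:
  0.0.0.0/0 (default, matches everything)
  196.0.0.0/7 (196.0.0.0 - 197.255.255.255)
  197.128.0.0/10 (197.128.0.0 - 197.191.255.255)
  197.160.0.0/11 (197.160.0.0 - 197.191.255.255)
  197.190.0.0/17 (197.190.0.0 - 197.190.127.255)
  197.190.0.0/18 (197.190.0.0 - 197.190.63.255)
Total matching entries: 6.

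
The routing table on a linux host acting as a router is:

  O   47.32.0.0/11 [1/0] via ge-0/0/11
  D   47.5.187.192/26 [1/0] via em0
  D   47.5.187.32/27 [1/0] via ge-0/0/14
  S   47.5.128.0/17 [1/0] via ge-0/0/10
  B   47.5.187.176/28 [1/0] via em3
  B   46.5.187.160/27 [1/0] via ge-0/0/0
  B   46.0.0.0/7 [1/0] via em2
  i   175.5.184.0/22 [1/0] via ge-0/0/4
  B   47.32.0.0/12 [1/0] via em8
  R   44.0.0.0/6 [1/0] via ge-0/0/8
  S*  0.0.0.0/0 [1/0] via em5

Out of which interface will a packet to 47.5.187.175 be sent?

Routes whose prefix contains 47.5.187.175:
  0.0.0.0/0 (default, matches everything) -> em5
  44.0.0.0/6 (44.0.0.0 - 47.255.255.255) -> ge-0/0/8
  46.0.0.0/7 (46.0.0.0 - 47.255.255.255) -> em2
  47.5.128.0/17 (47.5.128.0 - 47.5.255.255) -> ge-0/0/10
More-specific entries that do NOT match:
  47.5.187.176/28 (47.5.187.176 - 47.5.187.191) does not contain 47.5.187.175
  47.5.187.32/27 (47.5.187.32 - 47.5.187.63) does not contain 47.5.187.175
  46.5.187.160/27 (46.5.187.160 - 46.5.187.191) does not contain 47.5.187.175
  47.5.187.192/26 (47.5.187.192 - 47.5.187.255) does not contain 47.5.187.175
  175.5.184.0/22 (175.5.184.0 - 175.5.187.255) does not contain 47.5.187.175
Longest matching prefix is /17 -> interface ge-0/0/10.

ge-0/0/10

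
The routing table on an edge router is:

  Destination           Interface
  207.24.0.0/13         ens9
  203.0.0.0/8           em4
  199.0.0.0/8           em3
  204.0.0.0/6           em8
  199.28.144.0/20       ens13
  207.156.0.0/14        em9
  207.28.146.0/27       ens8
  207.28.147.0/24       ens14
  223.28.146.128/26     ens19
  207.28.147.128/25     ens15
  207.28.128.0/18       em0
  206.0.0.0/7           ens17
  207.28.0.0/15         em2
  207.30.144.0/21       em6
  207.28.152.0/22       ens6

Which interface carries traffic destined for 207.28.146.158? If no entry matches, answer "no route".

em0

Routes whose prefix contains 207.28.146.158:
  204.0.0.0/6 (204.0.0.0 - 207.255.255.255) -> em8
  206.0.0.0/7 (206.0.0.0 - 207.255.255.255) -> ens17
  207.24.0.0/13 (207.24.0.0 - 207.31.255.255) -> ens9
  207.28.0.0/15 (207.28.0.0 - 207.29.255.255) -> em2
  207.28.128.0/18 (207.28.128.0 - 207.28.191.255) -> em0
More-specific entries that do NOT match:
  207.28.146.0/27 (207.28.146.0 - 207.28.146.31) does not contain 207.28.146.158
  223.28.146.128/26 (223.28.146.128 - 223.28.146.191) does not contain 207.28.146.158
  207.28.147.128/25 (207.28.147.128 - 207.28.147.255) does not contain 207.28.146.158
  207.28.147.0/24 (207.28.147.0 - 207.28.147.255) does not contain 207.28.146.158
  207.28.152.0/22 (207.28.152.0 - 207.28.155.255) does not contain 207.28.146.158
  207.30.144.0/21 (207.30.144.0 - 207.30.151.255) does not contain 207.28.146.158
  199.28.144.0/20 (199.28.144.0 - 199.28.159.255) does not contain 207.28.146.158
Longest matching prefix is /18 -> interface em0.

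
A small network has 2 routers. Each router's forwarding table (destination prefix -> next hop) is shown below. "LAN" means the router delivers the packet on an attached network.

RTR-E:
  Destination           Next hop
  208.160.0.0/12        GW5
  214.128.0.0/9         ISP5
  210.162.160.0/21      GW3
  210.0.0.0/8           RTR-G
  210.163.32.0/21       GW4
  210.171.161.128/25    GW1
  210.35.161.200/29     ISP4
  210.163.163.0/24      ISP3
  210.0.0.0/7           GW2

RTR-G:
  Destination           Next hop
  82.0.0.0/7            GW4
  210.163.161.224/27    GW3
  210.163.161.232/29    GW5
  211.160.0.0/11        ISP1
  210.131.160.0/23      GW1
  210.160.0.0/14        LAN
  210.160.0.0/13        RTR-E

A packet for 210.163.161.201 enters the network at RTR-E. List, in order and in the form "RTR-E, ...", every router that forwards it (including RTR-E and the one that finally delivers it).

At RTR-E: longest match for 210.163.161.201 is 210.0.0.0/8 -> RTR-G
At RTR-G: longest match for 210.163.161.201 is 210.160.0.0/14 -> LAN

RTR-E, RTR-G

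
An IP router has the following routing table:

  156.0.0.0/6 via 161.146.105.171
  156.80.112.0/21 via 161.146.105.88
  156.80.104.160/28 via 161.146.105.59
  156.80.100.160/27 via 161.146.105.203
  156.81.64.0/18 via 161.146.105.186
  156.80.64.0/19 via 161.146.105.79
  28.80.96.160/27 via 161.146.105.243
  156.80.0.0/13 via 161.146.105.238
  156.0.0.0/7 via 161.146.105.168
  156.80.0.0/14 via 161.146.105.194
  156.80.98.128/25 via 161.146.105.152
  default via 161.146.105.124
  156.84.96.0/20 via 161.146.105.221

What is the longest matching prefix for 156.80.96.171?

Entries matching 156.80.96.171:
  0.0.0.0/0 (default, matches everything)
  156.0.0.0/6 (156.0.0.0 - 159.255.255.255)
  156.0.0.0/7 (156.0.0.0 - 157.255.255.255)
  156.80.0.0/13 (156.80.0.0 - 156.87.255.255)
  156.80.0.0/14 (156.80.0.0 - 156.83.255.255)
Most specific is 156.80.0.0/14.

156.80.0.0/14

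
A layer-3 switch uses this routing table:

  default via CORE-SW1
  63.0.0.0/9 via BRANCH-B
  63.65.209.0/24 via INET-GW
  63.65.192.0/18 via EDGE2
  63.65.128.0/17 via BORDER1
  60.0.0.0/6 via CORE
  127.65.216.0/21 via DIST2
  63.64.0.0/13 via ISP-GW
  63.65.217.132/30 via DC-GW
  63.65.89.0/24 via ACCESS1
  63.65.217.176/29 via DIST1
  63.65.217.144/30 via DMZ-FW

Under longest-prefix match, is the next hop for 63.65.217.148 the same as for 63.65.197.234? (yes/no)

yes

63.65.217.148: longest match 63.65.192.0/18 -> EDGE2
63.65.197.234: longest match 63.65.192.0/18 -> EDGE2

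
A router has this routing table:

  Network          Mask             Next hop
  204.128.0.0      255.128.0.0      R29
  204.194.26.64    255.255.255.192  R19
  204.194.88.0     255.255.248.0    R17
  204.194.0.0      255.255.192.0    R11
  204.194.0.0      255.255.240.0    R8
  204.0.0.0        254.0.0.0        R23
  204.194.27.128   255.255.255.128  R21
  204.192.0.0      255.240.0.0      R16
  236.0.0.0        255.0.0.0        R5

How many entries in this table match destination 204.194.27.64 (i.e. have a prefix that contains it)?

4

Prefixes containing 204.194.27.64:
  204.0.0.0/7 (204.0.0.0 - 205.255.255.255)
  204.128.0.0/9 (204.128.0.0 - 204.255.255.255)
  204.192.0.0/12 (204.192.0.0 - 204.207.255.255)
  204.194.0.0/18 (204.194.0.0 - 204.194.63.255)
Total matching entries: 4.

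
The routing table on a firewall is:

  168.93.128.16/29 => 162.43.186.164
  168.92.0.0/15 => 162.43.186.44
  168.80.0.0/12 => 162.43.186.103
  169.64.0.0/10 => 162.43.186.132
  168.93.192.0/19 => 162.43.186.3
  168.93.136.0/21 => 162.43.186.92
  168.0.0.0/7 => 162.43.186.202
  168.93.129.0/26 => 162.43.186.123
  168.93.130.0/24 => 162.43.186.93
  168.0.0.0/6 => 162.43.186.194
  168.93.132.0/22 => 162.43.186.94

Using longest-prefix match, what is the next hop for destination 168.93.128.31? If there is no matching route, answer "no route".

162.43.186.44

Routes whose prefix contains 168.93.128.31:
  168.0.0.0/6 (168.0.0.0 - 171.255.255.255) -> 162.43.186.194
  168.0.0.0/7 (168.0.0.0 - 169.255.255.255) -> 162.43.186.202
  168.80.0.0/12 (168.80.0.0 - 168.95.255.255) -> 162.43.186.103
  168.92.0.0/15 (168.92.0.0 - 168.93.255.255) -> 162.43.186.44
More-specific entries that do NOT match:
  168.93.128.16/29 (168.93.128.16 - 168.93.128.23) does not contain 168.93.128.31
  168.93.129.0/26 (168.93.129.0 - 168.93.129.63) does not contain 168.93.128.31
  168.93.130.0/24 (168.93.130.0 - 168.93.130.255) does not contain 168.93.128.31
  168.93.132.0/22 (168.93.132.0 - 168.93.135.255) does not contain 168.93.128.31
  168.93.136.0/21 (168.93.136.0 - 168.93.143.255) does not contain 168.93.128.31
  168.93.192.0/19 (168.93.192.0 - 168.93.223.255) does not contain 168.93.128.31
Longest matching prefix is /15 -> next hop 162.43.186.44.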